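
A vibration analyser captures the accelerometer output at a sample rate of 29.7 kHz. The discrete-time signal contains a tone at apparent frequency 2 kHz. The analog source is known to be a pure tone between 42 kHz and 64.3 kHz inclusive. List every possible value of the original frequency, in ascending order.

57.4 kHz, 61.4 kHz

Frequencies that alias to 2 kHz are k·fs ± 2 kHz for integer k ≥ 0.
k=0: 2 kHz.
k=1: 27.7 kHz, 31.7 kHz.
k=2: 57.4 kHz, 61.4 kHz.
k=3: 87.1 kHz, 91.1 kHz.
Within [42 kHz, 64.3 kHz]: 57.4 kHz, 61.4 kHz.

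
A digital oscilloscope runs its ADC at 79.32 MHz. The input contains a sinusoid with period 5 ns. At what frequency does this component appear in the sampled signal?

37.96 MHz

T = 5 ns → f = 1/T = 200 MHz.
200 MHz mod fs = 41.36 MHz.
41.36 MHz > fs/2 = 39.66 MHz, folds to fs − 41.36 MHz = 37.96 MHz.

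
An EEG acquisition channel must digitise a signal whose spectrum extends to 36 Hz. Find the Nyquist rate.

72 Hz

Nyquist rate = 2 × 36 Hz = 72 Hz.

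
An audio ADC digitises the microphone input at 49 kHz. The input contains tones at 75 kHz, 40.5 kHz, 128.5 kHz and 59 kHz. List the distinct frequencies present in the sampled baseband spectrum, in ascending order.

fs/2 = 24.5 kHz.
75 kHz mod fs = 26 kHz.
26 kHz > fs/2 = 24.5 kHz, folds to fs − 26 kHz = 23 kHz.
40.5 kHz > fs/2 = 24.5 kHz, folds to fs − 40.5 kHz = 8.5 kHz.
128.5 kHz mod fs = 30.5 kHz.
30.5 kHz > fs/2 = 24.5 kHz, folds to fs − 30.5 kHz = 18.5 kHz.
59 kHz mod fs = 10 kHz.
10 kHz ≤ fs/2 = 24.5 kHz, appears at 10 kHz.
Distinct values: {8.5 kHz, 10 kHz, 18.5 kHz, 23 kHz}.

8.5 kHz, 10 kHz, 18.5 kHz, 23 kHz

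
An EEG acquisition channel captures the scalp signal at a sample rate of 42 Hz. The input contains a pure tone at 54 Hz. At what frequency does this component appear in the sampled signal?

54 Hz mod fs = 12 Hz.
12 Hz ≤ fs/2 = 21 Hz, appears at 12 Hz.

12 Hz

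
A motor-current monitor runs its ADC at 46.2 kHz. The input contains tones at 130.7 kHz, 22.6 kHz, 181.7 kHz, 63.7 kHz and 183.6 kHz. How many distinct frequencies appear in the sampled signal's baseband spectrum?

5

fs/2 = 23.1 kHz.
130.7 kHz mod fs = 38.3 kHz.
38.3 kHz > fs/2 = 23.1 kHz, folds to fs − 38.3 kHz = 7.9 kHz.
22.6 kHz ≤ fs/2 = 23.1 kHz, passes unchanged.
181.7 kHz mod fs = 43.1 kHz.
43.1 kHz > fs/2 = 23.1 kHz, folds to fs − 43.1 kHz = 3.1 kHz.
63.7 kHz mod fs = 17.5 kHz.
17.5 kHz ≤ fs/2 = 23.1 kHz, appears at 17.5 kHz.
183.6 kHz mod fs = 45 kHz.
45 kHz > fs/2 = 23.1 kHz, folds to fs − 45 kHz = 1.2 kHz.
Distinct values: {1.2 kHz, 3.1 kHz, 7.9 kHz, 17.5 kHz, 22.6 kHz} → 5.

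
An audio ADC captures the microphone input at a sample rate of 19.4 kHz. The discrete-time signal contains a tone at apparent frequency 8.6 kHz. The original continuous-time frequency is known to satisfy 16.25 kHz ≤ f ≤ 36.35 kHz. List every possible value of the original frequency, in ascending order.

28 kHz, 30.2 kHz

Frequencies that alias to 8.6 kHz are k·fs ± 8.6 kHz for integer k ≥ 0.
k=0: 8.6 kHz.
k=1: 10.8 kHz, 28 kHz.
k=2: 30.2 kHz, 47.4 kHz.
k=3: 49.6 kHz, 66.8 kHz.
Within [16.25 kHz, 36.35 kHz]: 28 kHz, 30.2 kHz.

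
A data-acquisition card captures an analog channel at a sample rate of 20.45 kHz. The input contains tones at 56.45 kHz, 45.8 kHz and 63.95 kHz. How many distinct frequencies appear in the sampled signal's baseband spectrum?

2

fs/2 = 10.225 kHz.
56.45 kHz mod fs = 15.55 kHz.
15.55 kHz > fs/2 = 10.225 kHz, folds to fs − 15.55 kHz = 4.9 kHz.
45.8 kHz mod fs = 4.9 kHz.
4.9 kHz ≤ fs/2 = 10.225 kHz, appears at 4.9 kHz.
63.95 kHz mod fs = 2.6 kHz.
2.6 kHz ≤ fs/2 = 10.225 kHz, appears at 2.6 kHz.
Distinct values: {2.6 kHz, 4.9 kHz} → 2.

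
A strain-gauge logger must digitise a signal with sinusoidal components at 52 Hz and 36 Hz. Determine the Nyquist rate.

Highest-frequency component: 52 Hz.
Nyquist rate = 2 × 52 Hz = 104 Hz.

104 Hz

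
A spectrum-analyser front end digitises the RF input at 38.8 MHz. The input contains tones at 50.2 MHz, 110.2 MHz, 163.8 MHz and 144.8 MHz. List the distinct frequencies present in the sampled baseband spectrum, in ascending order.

fs/2 = 19.4 MHz.
50.2 MHz mod fs = 11.4 MHz.
11.4 MHz ≤ fs/2 = 19.4 MHz, appears at 11.4 MHz.
110.2 MHz mod fs = 32.6 MHz.
32.6 MHz > fs/2 = 19.4 MHz, folds to fs − 32.6 MHz = 6.2 MHz.
163.8 MHz mod fs = 8.6 MHz.
8.6 MHz ≤ fs/2 = 19.4 MHz, appears at 8.6 MHz.
144.8 MHz mod fs = 28.4 MHz.
28.4 MHz > fs/2 = 19.4 MHz, folds to fs − 28.4 MHz = 10.4 MHz.
Distinct values: {6.2 MHz, 8.6 MHz, 10.4 MHz, 11.4 MHz}.

6.2 MHz, 8.6 MHz, 10.4 MHz, 11.4 MHz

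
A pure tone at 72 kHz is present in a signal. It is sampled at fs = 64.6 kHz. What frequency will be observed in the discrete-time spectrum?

72 kHz mod fs = 7.4 kHz.
7.4 kHz ≤ fs/2 = 32.3 kHz, appears at 7.4 kHz.

7.4 kHz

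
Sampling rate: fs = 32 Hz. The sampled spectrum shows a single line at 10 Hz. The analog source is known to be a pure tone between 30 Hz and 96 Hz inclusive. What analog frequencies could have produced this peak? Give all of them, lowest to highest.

42 Hz, 54 Hz, 74 Hz, 86 Hz

Frequencies that alias to 10 Hz are k·fs ± 10 Hz for integer k ≥ 0.
k=0: 10 Hz.
k=1: 22 Hz, 42 Hz.
k=2: 54 Hz, 74 Hz.
k=3: 86 Hz, 106 Hz.
k=4: 118 Hz, 138 Hz.
Within [30 Hz, 96 Hz]: 42 Hz, 54 Hz, 74 Hz, 86 Hz.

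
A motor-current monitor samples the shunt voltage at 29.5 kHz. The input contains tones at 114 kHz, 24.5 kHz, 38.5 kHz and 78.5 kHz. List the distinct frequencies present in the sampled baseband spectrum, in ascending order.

fs/2 = 14.75 kHz.
114 kHz mod fs = 25.5 kHz.
25.5 kHz > fs/2 = 14.75 kHz, folds to fs − 25.5 kHz = 4 kHz.
24.5 kHz > fs/2 = 14.75 kHz, folds to fs − 24.5 kHz = 5 kHz.
38.5 kHz mod fs = 9 kHz.
9 kHz ≤ fs/2 = 14.75 kHz, appears at 9 kHz.
78.5 kHz mod fs = 19.5 kHz.
19.5 kHz > fs/2 = 14.75 kHz, folds to fs − 19.5 kHz = 10 kHz.
Distinct values: {4 kHz, 5 kHz, 9 kHz, 10 kHz}.

4 kHz, 5 kHz, 9 kHz, 10 kHz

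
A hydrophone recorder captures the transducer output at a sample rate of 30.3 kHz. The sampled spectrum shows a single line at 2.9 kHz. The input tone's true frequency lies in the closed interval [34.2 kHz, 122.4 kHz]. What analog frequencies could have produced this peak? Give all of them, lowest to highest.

57.7 kHz, 63.5 kHz, 88 kHz, 93.8 kHz, 118.3 kHz

Frequencies that alias to 2.9 kHz are k·fs ± 2.9 kHz for integer k ≥ 0.
k=0: 2.9 kHz.
k=1: 27.4 kHz, 33.2 kHz.
k=2: 57.7 kHz, 63.5 kHz.
k=3: 88 kHz, 93.8 kHz.
k=4: 118.3 kHz, 124.1 kHz.
k=5: 148.6 kHz, 154.4 kHz.
Within [34.2 kHz, 122.4 kHz]: 57.7 kHz, 63.5 kHz, 88 kHz, 93.8 kHz, 118.3 kHz.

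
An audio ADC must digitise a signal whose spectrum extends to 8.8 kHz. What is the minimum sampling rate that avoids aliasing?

Nyquist rate = 2 × 8.8 kHz = 17.6 kHz.

17.6 kHz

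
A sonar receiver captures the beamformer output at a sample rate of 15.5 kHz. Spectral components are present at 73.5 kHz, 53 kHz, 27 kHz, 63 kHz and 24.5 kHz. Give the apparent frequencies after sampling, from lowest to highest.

1 kHz, 4 kHz, 6.5 kHz

fs/2 = 7.75 kHz.
73.5 kHz mod fs = 11.5 kHz.
11.5 kHz > fs/2 = 7.75 kHz, folds to fs − 11.5 kHz = 4 kHz.
53 kHz mod fs = 6.5 kHz.
6.5 kHz ≤ fs/2 = 7.75 kHz, appears at 6.5 kHz.
27 kHz mod fs = 11.5 kHz.
11.5 kHz > fs/2 = 7.75 kHz, folds to fs − 11.5 kHz = 4 kHz.
63 kHz mod fs = 1 kHz.
1 kHz ≤ fs/2 = 7.75 kHz, appears at 1 kHz.
24.5 kHz mod fs = 9 kHz.
9 kHz > fs/2 = 7.75 kHz, folds to fs − 9 kHz = 6.5 kHz.
Distinct values: {1 kHz, 4 kHz, 6.5 kHz}.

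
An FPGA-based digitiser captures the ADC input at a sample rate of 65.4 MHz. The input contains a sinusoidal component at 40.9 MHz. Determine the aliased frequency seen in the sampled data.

24.5 MHz

40.9 MHz > fs/2 = 32.7 MHz, folds to fs − 40.9 MHz = 24.5 MHz.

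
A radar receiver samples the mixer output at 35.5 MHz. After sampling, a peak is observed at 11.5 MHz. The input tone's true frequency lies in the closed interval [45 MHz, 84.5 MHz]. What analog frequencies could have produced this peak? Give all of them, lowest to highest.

47 MHz, 59.5 MHz, 82.5 MHz

Frequencies that alias to 11.5 MHz are k·fs ± 11.5 MHz for integer k ≥ 0.
k=0: 11.5 MHz.
k=1: 24 MHz, 47 MHz.
k=2: 59.5 MHz, 82.5 MHz.
k=3: 95 MHz, 118 MHz.
Within [45 MHz, 84.5 MHz]: 47 MHz, 59.5 MHz, 82.5 MHz.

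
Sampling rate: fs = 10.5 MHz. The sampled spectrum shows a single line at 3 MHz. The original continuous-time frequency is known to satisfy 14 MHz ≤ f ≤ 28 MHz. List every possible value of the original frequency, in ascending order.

18 MHz, 24 MHz

Frequencies that alias to 3 MHz are k·fs ± 3 MHz for integer k ≥ 0.
k=0: 3 MHz.
k=1: 7.5 MHz, 13.5 MHz.
k=2: 18 MHz, 24 MHz.
k=3: 28.5 MHz, 34.5 MHz.
Within [14 MHz, 28 MHz]: 18 MHz, 24 MHz.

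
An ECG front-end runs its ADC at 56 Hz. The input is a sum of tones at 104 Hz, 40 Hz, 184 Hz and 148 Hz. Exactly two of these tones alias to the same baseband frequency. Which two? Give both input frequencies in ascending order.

fs/2 = 28 Hz.
104 Hz mod fs = 48 Hz.
48 Hz > fs/2 = 28 Hz, folds to fs − 48 Hz = 8 Hz.
40 Hz > fs/2 = 28 Hz, folds to fs − 40 Hz = 16 Hz.
184 Hz mod fs = 16 Hz.
16 Hz ≤ fs/2 = 28 Hz, appears at 16 Hz.
148 Hz mod fs = 36 Hz.
36 Hz > fs/2 = 28 Hz, folds to fs − 36 Hz = 20 Hz.
40 Hz and 184 Hz both map to 16 Hz.

40 Hz, 184 Hz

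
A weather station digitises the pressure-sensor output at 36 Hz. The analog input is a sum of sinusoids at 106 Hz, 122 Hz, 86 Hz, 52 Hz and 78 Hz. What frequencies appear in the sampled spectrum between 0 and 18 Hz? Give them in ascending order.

fs/2 = 18 Hz.
106 Hz mod fs = 34 Hz.
34 Hz > fs/2 = 18 Hz, folds to fs − 34 Hz = 2 Hz.
122 Hz mod fs = 14 Hz.
14 Hz ≤ fs/2 = 18 Hz, appears at 14 Hz.
86 Hz mod fs = 14 Hz.
14 Hz ≤ fs/2 = 18 Hz, appears at 14 Hz.
52 Hz mod fs = 16 Hz.
16 Hz ≤ fs/2 = 18 Hz, appears at 16 Hz.
78 Hz mod fs = 6 Hz.
6 Hz ≤ fs/2 = 18 Hz, appears at 6 Hz.
Distinct values: {2 Hz, 6 Hz, 14 Hz, 16 Hz}.

2 Hz, 6 Hz, 14 Hz, 16 Hz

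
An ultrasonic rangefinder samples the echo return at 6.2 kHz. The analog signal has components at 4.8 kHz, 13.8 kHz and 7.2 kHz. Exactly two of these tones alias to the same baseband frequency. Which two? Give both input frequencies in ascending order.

fs/2 = 3.1 kHz.
4.8 kHz > fs/2 = 3.1 kHz, folds to fs − 4.8 kHz = 1.4 kHz.
13.8 kHz mod fs = 1.4 kHz.
1.4 kHz ≤ fs/2 = 3.1 kHz, appears at 1.4 kHz.
7.2 kHz mod fs = 1 kHz.
1 kHz ≤ fs/2 = 3.1 kHz, appears at 1 kHz.
4.8 kHz and 13.8 kHz both map to 1.4 kHz.

4.8 kHz, 13.8 kHz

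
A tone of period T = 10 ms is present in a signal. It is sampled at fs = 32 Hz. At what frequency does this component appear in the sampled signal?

4 Hz

T = 10 ms → f = 1/T = 100 Hz.
100 Hz mod fs = 4 Hz.
4 Hz ≤ fs/2 = 16 Hz, appears at 4 Hz.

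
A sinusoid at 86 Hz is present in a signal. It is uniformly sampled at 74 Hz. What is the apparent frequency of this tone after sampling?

86 Hz mod fs = 12 Hz.
12 Hz ≤ fs/2 = 37 Hz, appears at 12 Hz.

12 Hz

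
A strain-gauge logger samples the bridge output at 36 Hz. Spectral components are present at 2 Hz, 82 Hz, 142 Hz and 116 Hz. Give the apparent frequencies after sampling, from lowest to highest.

fs/2 = 18 Hz.
2 Hz ≤ fs/2 = 18 Hz, passes unchanged.
82 Hz mod fs = 10 Hz.
10 Hz ≤ fs/2 = 18 Hz, appears at 10 Hz.
142 Hz mod fs = 34 Hz.
34 Hz > fs/2 = 18 Hz, folds to fs − 34 Hz = 2 Hz.
116 Hz mod fs = 8 Hz.
8 Hz ≤ fs/2 = 18 Hz, appears at 8 Hz.
Distinct values: {2 Hz, 8 Hz, 10 Hz}.

2 Hz, 8 Hz, 10 Hz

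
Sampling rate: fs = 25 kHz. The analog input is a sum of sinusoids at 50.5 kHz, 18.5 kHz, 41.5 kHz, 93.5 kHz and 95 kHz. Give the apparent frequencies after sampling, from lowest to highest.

fs/2 = 12.5 kHz.
50.5 kHz mod fs = 0.5 kHz.
0.5 kHz ≤ fs/2 = 12.5 kHz, appears at 0.5 kHz.
18.5 kHz > fs/2 = 12.5 kHz, folds to fs − 18.5 kHz = 6.5 kHz.
41.5 kHz mod fs = 16.5 kHz.
16.5 kHz > fs/2 = 12.5 kHz, folds to fs − 16.5 kHz = 8.5 kHz.
93.5 kHz mod fs = 18.5 kHz.
18.5 kHz > fs/2 = 12.5 kHz, folds to fs − 18.5 kHz = 6.5 kHz.
95 kHz mod fs = 20 kHz.
20 kHz > fs/2 = 12.5 kHz, folds to fs − 20 kHz = 5 kHz.
Distinct values: {0.5 kHz, 5 kHz, 6.5 kHz, 8.5 kHz}.

0.5 kHz, 5 kHz, 6.5 kHz, 8.5 kHz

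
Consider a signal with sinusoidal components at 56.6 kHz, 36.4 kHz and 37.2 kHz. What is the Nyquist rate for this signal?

113.2 kHz

Highest-frequency component: 56.6 kHz.
Nyquist rate = 2 × 56.6 kHz = 113.2 kHz.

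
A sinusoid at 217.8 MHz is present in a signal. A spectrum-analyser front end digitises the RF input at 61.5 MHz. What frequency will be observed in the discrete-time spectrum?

28.2 MHz

217.8 MHz mod fs = 33.3 MHz.
33.3 MHz > fs/2 = 30.75 MHz, folds to fs − 33.3 MHz = 28.2 MHz.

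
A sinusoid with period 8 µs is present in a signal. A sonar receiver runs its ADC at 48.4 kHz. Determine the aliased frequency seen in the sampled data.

T = 8 µs → f = 1/T = 125 kHz.
125 kHz mod fs = 28.2 kHz.
28.2 kHz > fs/2 = 24.2 kHz, folds to fs − 28.2 kHz = 20.2 kHz.

20.2 kHz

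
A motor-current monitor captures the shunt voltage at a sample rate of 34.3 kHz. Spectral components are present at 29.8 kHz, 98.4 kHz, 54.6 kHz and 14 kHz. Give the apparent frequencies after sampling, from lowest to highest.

4.5 kHz, 14 kHz

fs/2 = 17.15 kHz.
29.8 kHz > fs/2 = 17.15 kHz, folds to fs − 29.8 kHz = 4.5 kHz.
98.4 kHz mod fs = 29.8 kHz.
29.8 kHz > fs/2 = 17.15 kHz, folds to fs − 29.8 kHz = 4.5 kHz.
54.6 kHz mod fs = 20.3 kHz.
20.3 kHz > fs/2 = 17.15 kHz, folds to fs − 20.3 kHz = 14 kHz.
14 kHz ≤ fs/2 = 17.15 kHz, passes unchanged.
Distinct values: {4.5 kHz, 14 kHz}.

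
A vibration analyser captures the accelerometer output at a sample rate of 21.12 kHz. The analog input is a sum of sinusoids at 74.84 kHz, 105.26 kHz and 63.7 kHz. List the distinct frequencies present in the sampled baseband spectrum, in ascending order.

fs/2 = 10.56 kHz.
74.84 kHz mod fs = 11.48 kHz.
11.48 kHz > fs/2 = 10.56 kHz, folds to fs − 11.48 kHz = 9.64 kHz.
105.26 kHz mod fs = 20.78 kHz.
20.78 kHz > fs/2 = 10.56 kHz, folds to fs − 20.78 kHz = 0.34 kHz.
63.7 kHz mod fs = 0.34 kHz.
0.34 kHz ≤ fs/2 = 10.56 kHz, appears at 0.34 kHz.
Distinct values: {0.34 kHz, 9.64 kHz}.

0.34 kHz, 9.64 kHz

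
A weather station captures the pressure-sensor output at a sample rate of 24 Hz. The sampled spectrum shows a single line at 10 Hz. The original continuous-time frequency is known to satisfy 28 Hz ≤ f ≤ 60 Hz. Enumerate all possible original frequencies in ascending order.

Frequencies that alias to 10 Hz are k·fs ± 10 Hz for integer k ≥ 0.
k=0: 10 Hz.
k=1: 14 Hz, 34 Hz.
k=2: 38 Hz, 58 Hz.
k=3: 62 Hz, 82 Hz.
Within [28 Hz, 60 Hz]: 34 Hz, 38 Hz, 58 Hz.

34 Hz, 38 Hz, 58 Hz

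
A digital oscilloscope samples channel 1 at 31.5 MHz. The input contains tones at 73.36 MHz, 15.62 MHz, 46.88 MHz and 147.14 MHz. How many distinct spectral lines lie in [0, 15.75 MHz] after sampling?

fs/2 = 15.75 MHz.
73.36 MHz mod fs = 10.36 MHz.
10.36 MHz ≤ fs/2 = 15.75 MHz, appears at 10.36 MHz.
15.62 MHz ≤ fs/2 = 15.75 MHz, passes unchanged.
46.88 MHz mod fs = 15.38 MHz.
15.38 MHz ≤ fs/2 = 15.75 MHz, appears at 15.38 MHz.
147.14 MHz mod fs = 21.14 MHz.
21.14 MHz > fs/2 = 15.75 MHz, folds to fs − 21.14 MHz = 10.36 MHz.
Distinct values: {10.36 MHz, 15.38 MHz, 15.62 MHz} → 3.

3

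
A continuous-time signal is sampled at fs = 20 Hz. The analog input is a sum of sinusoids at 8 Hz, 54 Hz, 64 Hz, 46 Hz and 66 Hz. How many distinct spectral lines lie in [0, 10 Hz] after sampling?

fs/2 = 10 Hz.
8 Hz ≤ fs/2 = 10 Hz, passes unchanged.
54 Hz mod fs = 14 Hz.
14 Hz > fs/2 = 10 Hz, folds to fs − 14 Hz = 6 Hz.
64 Hz mod fs = 4 Hz.
4 Hz ≤ fs/2 = 10 Hz, appears at 4 Hz.
46 Hz mod fs = 6 Hz.
6 Hz ≤ fs/2 = 10 Hz, appears at 6 Hz.
66 Hz mod fs = 6 Hz.
6 Hz ≤ fs/2 = 10 Hz, appears at 6 Hz.
Distinct values: {4 Hz, 6 Hz, 8 Hz} → 3.

3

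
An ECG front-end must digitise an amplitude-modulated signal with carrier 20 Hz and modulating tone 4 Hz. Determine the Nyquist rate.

48 Hz

AM sidebands sit at fc ± fm = 16 Hz and 24 Hz.
Highest-frequency component: 24 Hz.
Nyquist rate = 2 × 24 Hz = 48 Hz.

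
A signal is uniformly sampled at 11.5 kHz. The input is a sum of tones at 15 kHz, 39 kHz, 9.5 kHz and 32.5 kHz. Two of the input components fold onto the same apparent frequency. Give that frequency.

fs/2 = 5.75 kHz.
15 kHz mod fs = 3.5 kHz.
3.5 kHz ≤ fs/2 = 5.75 kHz, appears at 3.5 kHz.
39 kHz mod fs = 4.5 kHz.
4.5 kHz ≤ fs/2 = 5.75 kHz, appears at 4.5 kHz.
9.5 kHz > fs/2 = 5.75 kHz, folds to fs − 9.5 kHz = 2 kHz.
32.5 kHz mod fs = 9.5 kHz.
9.5 kHz > fs/2 = 5.75 kHz, folds to fs − 9.5 kHz = 2 kHz.
9.5 kHz and 32.5 kHz both map to 2 kHz.

2 kHz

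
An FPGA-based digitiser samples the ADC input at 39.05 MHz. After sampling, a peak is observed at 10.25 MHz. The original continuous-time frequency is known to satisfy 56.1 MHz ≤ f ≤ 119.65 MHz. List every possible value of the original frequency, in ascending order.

Frequencies that alias to 10.25 MHz are k·fs ± 10.25 MHz for integer k ≥ 0.
k=0: 10.25 MHz.
k=1: 28.8 MHz, 49.3 MHz.
k=2: 67.85 MHz, 88.35 MHz.
k=3: 106.9 MHz, 127.4 MHz.
k=4: 145.95 MHz, 166.45 MHz.
Within [56.1 MHz, 119.65 MHz]: 67.85 MHz, 88.35 MHz, 106.9 MHz.

67.85 MHz, 88.35 MHz, 106.9 MHz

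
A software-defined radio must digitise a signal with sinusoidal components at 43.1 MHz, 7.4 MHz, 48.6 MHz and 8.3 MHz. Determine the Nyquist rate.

97.2 MHz

Highest-frequency component: 48.6 MHz.
Nyquist rate = 2 × 48.6 MHz = 97.2 MHz.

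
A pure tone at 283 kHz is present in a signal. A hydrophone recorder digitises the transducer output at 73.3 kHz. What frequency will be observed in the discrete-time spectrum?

283 kHz mod fs = 63.1 kHz.
63.1 kHz > fs/2 = 36.65 kHz, folds to fs − 63.1 kHz = 10.2 kHz.

10.2 kHz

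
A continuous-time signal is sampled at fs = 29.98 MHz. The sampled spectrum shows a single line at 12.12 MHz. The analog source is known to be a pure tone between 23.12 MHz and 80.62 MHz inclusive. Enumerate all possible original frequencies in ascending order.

42.1 MHz, 47.84 MHz, 72.08 MHz, 77.82 MHz

Frequencies that alias to 12.12 MHz are k·fs ± 12.12 MHz for integer k ≥ 0.
k=0: 12.12 MHz.
k=1: 17.86 MHz, 42.1 MHz.
k=2: 47.84 MHz, 72.08 MHz.
k=3: 77.82 MHz, 102.06 MHz.
k=4: 107.8 MHz, 132.04 MHz.
Within [23.12 MHz, 80.62 MHz]: 42.1 MHz, 47.84 MHz, 72.08 MHz, 77.82 MHz.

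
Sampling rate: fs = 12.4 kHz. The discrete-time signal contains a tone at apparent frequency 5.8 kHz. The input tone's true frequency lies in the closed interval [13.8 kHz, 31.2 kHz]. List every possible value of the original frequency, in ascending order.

18.2 kHz, 19 kHz, 30.6 kHz

Frequencies that alias to 5.8 kHz are k·fs ± 5.8 kHz for integer k ≥ 0.
k=0: 5.8 kHz.
k=1: 6.6 kHz, 18.2 kHz.
k=2: 19 kHz, 30.6 kHz.
k=3: 31.4 kHz, 43 kHz.
Within [13.8 kHz, 31.2 kHz]: 18.2 kHz, 19 kHz, 30.6 kHz.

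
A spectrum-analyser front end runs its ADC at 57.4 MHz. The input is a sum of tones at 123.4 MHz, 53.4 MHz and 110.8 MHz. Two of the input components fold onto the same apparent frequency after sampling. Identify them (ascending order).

fs/2 = 28.7 MHz.
123.4 MHz mod fs = 8.6 MHz.
8.6 MHz ≤ fs/2 = 28.7 MHz, appears at 8.6 MHz.
53.4 MHz > fs/2 = 28.7 MHz, folds to fs − 53.4 MHz = 4 MHz.
110.8 MHz mod fs = 53.4 MHz.
53.4 MHz > fs/2 = 28.7 MHz, folds to fs − 53.4 MHz = 4 MHz.
53.4 MHz and 110.8 MHz both map to 4 MHz.

53.4 MHz, 110.8 MHz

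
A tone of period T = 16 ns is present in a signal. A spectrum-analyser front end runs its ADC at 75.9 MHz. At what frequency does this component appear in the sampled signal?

T = 16 ns → f = 1/T = 62.5 MHz.
62.5 MHz > fs/2 = 37.95 MHz, folds to fs − 62.5 MHz = 13.4 MHz.

13.4 MHz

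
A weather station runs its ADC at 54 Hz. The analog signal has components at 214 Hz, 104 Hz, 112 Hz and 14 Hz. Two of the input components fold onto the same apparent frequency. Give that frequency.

fs/2 = 27 Hz.
214 Hz mod fs = 52 Hz.
52 Hz > fs/2 = 27 Hz, folds to fs − 52 Hz = 2 Hz.
104 Hz mod fs = 50 Hz.
50 Hz > fs/2 = 27 Hz, folds to fs − 50 Hz = 4 Hz.
112 Hz mod fs = 4 Hz.
4 Hz ≤ fs/2 = 27 Hz, appears at 4 Hz.
14 Hz ≤ fs/2 = 27 Hz, passes unchanged.
104 Hz and 112 Hz both map to 4 Hz.

4 Hz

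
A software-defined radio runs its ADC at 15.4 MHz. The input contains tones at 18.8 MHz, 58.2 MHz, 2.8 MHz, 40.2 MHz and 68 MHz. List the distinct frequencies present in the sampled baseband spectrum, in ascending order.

fs/2 = 7.7 MHz.
18.8 MHz mod fs = 3.4 MHz.
3.4 MHz ≤ fs/2 = 7.7 MHz, appears at 3.4 MHz.
58.2 MHz mod fs = 12 MHz.
12 MHz > fs/2 = 7.7 MHz, folds to fs − 12 MHz = 3.4 MHz.
2.8 MHz ≤ fs/2 = 7.7 MHz, passes unchanged.
40.2 MHz mod fs = 9.4 MHz.
9.4 MHz > fs/2 = 7.7 MHz, folds to fs − 9.4 MHz = 6 MHz.
68 MHz mod fs = 6.4 MHz.
6.4 MHz ≤ fs/2 = 7.7 MHz, appears at 6.4 MHz.
Distinct values: {2.8 MHz, 3.4 MHz, 6 MHz, 6.4 MHz}.

2.8 MHz, 3.4 MHz, 6 MHz, 6.4 MHz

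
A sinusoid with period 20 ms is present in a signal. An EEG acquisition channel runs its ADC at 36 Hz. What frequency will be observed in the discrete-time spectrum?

14 Hz

T = 20 ms → f = 1/T = 50 Hz.
50 Hz mod fs = 14 Hz.
14 Hz ≤ fs/2 = 18 Hz, appears at 14 Hz.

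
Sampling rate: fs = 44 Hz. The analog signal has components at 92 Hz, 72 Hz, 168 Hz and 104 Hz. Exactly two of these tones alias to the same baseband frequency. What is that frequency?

fs/2 = 22 Hz.
92 Hz mod fs = 4 Hz.
4 Hz ≤ fs/2 = 22 Hz, appears at 4 Hz.
72 Hz mod fs = 28 Hz.
28 Hz > fs/2 = 22 Hz, folds to fs − 28 Hz = 16 Hz.
168 Hz mod fs = 36 Hz.
36 Hz > fs/2 = 22 Hz, folds to fs − 36 Hz = 8 Hz.
104 Hz mod fs = 16 Hz.
16 Hz ≤ fs/2 = 22 Hz, appears at 16 Hz.
72 Hz and 104 Hz both map to 16 Hz.

16 Hz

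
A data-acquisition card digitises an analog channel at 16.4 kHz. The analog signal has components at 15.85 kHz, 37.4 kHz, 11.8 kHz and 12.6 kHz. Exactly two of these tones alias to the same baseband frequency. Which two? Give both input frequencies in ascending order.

11.8 kHz, 37.4 kHz

fs/2 = 8.2 kHz.
15.85 kHz > fs/2 = 8.2 kHz, folds to fs − 15.85 kHz = 0.55 kHz.
37.4 kHz mod fs = 4.6 kHz.
4.6 kHz ≤ fs/2 = 8.2 kHz, appears at 4.6 kHz.
11.8 kHz > fs/2 = 8.2 kHz, folds to fs − 11.8 kHz = 4.6 kHz.
12.6 kHz > fs/2 = 8.2 kHz, folds to fs − 12.6 kHz = 3.8 kHz.
11.8 kHz and 37.4 kHz both map to 4.6 kHz.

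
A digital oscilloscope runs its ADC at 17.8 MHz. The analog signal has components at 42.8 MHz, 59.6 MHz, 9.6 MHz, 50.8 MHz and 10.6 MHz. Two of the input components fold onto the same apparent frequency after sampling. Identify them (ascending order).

fs/2 = 8.9 MHz.
42.8 MHz mod fs = 7.2 MHz.
7.2 MHz ≤ fs/2 = 8.9 MHz, appears at 7.2 MHz.
59.6 MHz mod fs = 6.2 MHz.
6.2 MHz ≤ fs/2 = 8.9 MHz, appears at 6.2 MHz.
9.6 MHz > fs/2 = 8.9 MHz, folds to fs − 9.6 MHz = 8.2 MHz.
50.8 MHz mod fs = 15.2 MHz.
15.2 MHz > fs/2 = 8.9 MHz, folds to fs − 15.2 MHz = 2.6 MHz.
10.6 MHz > fs/2 = 8.9 MHz, folds to fs − 10.6 MHz = 7.2 MHz.
10.6 MHz and 42.8 MHz both map to 7.2 MHz.

10.6 MHz, 42.8 MHz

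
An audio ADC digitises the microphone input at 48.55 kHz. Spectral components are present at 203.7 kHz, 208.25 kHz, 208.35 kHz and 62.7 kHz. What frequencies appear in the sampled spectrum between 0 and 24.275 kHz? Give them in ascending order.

9.5 kHz, 14.05 kHz, 14.15 kHz

fs/2 = 24.275 kHz.
203.7 kHz mod fs = 9.5 kHz.
9.5 kHz ≤ fs/2 = 24.275 kHz, appears at 9.5 kHz.
208.25 kHz mod fs = 14.05 kHz.
14.05 kHz ≤ fs/2 = 24.275 kHz, appears at 14.05 kHz.
208.35 kHz mod fs = 14.15 kHz.
14.15 kHz ≤ fs/2 = 24.275 kHz, appears at 14.15 kHz.
62.7 kHz mod fs = 14.15 kHz.
14.15 kHz ≤ fs/2 = 24.275 kHz, appears at 14.15 kHz.
Distinct values: {9.5 kHz, 14.05 kHz, 14.15 kHz}.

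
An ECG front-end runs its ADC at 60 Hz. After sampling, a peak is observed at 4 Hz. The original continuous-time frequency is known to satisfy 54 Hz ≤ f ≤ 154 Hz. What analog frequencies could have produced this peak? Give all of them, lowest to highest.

Frequencies that alias to 4 Hz are k·fs ± 4 Hz for integer k ≥ 0.
k=0: 4 Hz.
k=1: 56 Hz, 64 Hz.
k=2: 116 Hz, 124 Hz.
k=3: 176 Hz, 184 Hz.
Within [54 Hz, 154 Hz]: 56 Hz, 64 Hz, 116 Hz, 124 Hz.

56 Hz, 64 Hz, 116 Hz, 124 Hz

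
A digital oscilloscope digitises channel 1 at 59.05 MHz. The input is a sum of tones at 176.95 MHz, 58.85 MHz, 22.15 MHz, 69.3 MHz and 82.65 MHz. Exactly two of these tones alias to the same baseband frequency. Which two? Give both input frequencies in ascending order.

58.85 MHz, 176.95 MHz

fs/2 = 29.525 MHz.
176.95 MHz mod fs = 58.85 MHz.
58.85 MHz > fs/2 = 29.525 MHz, folds to fs − 58.85 MHz = 0.2 MHz.
58.85 MHz > fs/2 = 29.525 MHz, folds to fs − 58.85 MHz = 0.2 MHz.
22.15 MHz ≤ fs/2 = 29.525 MHz, passes unchanged.
69.3 MHz mod fs = 10.25 MHz.
10.25 MHz ≤ fs/2 = 29.525 MHz, appears at 10.25 MHz.
82.65 MHz mod fs = 23.6 MHz.
23.6 MHz ≤ fs/2 = 29.525 MHz, appears at 23.6 MHz.
58.85 MHz and 176.95 MHz both map to 0.2 MHz.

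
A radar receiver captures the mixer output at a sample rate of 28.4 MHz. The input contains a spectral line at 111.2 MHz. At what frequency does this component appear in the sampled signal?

2.4 MHz

111.2 MHz mod fs = 26 MHz.
26 MHz > fs/2 = 14.2 MHz, folds to fs − 26 MHz = 2.4 MHz.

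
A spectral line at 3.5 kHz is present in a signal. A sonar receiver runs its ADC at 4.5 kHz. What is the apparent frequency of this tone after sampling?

1 kHz

3.5 kHz > fs/2 = 2.25 kHz, folds to fs − 3.5 kHz = 1 kHz.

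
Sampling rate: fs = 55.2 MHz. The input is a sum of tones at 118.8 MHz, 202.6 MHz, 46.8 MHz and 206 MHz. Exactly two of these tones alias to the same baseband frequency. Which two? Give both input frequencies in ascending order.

fs/2 = 27.6 MHz.
118.8 MHz mod fs = 8.4 MHz.
8.4 MHz ≤ fs/2 = 27.6 MHz, appears at 8.4 MHz.
202.6 MHz mod fs = 37 MHz.
37 MHz > fs/2 = 27.6 MHz, folds to fs − 37 MHz = 18.2 MHz.
46.8 MHz > fs/2 = 27.6 MHz, folds to fs − 46.8 MHz = 8.4 MHz.
206 MHz mod fs = 40.4 MHz.
40.4 MHz > fs/2 = 27.6 MHz, folds to fs − 40.4 MHz = 14.8 MHz.
46.8 MHz and 118.8 MHz both map to 8.4 MHz.

46.8 MHz, 118.8 MHz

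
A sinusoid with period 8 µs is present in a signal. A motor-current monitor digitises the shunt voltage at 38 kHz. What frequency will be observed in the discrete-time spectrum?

11 kHz

T = 8 µs → f = 1/T = 125 kHz.
125 kHz mod fs = 11 kHz.
11 kHz ≤ fs/2 = 19 kHz, appears at 11 kHz.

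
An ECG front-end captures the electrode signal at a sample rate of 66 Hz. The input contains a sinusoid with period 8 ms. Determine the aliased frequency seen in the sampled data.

7 Hz

T = 8 ms → f = 1/T = 125 Hz.
125 Hz mod fs = 59 Hz.
59 Hz > fs/2 = 33 Hz, folds to fs − 59 Hz = 7 Hz.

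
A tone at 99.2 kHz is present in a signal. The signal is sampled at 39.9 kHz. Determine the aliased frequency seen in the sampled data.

19.4 kHz

99.2 kHz mod fs = 19.4 kHz.
19.4 kHz ≤ fs/2 = 19.95 kHz, appears at 19.4 kHz.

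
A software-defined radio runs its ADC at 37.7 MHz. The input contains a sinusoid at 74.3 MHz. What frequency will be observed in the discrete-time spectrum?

1.1 MHz

74.3 MHz mod fs = 36.6 MHz.
36.6 MHz > fs/2 = 18.85 MHz, folds to fs − 36.6 MHz = 1.1 MHz.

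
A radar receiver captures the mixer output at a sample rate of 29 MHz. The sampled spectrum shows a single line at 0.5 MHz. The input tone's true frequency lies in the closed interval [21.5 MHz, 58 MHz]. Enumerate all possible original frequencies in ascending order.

Frequencies that alias to 0.5 MHz are k·fs ± 0.5 MHz for integer k ≥ 0.
k=0: 0.5 MHz.
k=1: 28.5 MHz, 29.5 MHz.
k=2: 57.5 MHz, 58.5 MHz.
k=3: 86.5 MHz, 87.5 MHz.
Within [21.5 MHz, 58 MHz]: 28.5 MHz, 29.5 MHz, 57.5 MHz.

28.5 MHz, 29.5 MHz, 57.5 MHz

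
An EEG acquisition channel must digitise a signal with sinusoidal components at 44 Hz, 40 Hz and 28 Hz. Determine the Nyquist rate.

88 Hz

Highest-frequency component: 44 Hz.
Nyquist rate = 2 × 44 Hz = 88 Hz.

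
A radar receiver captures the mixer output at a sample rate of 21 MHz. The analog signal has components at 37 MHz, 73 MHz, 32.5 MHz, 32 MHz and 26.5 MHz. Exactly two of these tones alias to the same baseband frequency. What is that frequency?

fs/2 = 10.5 MHz.
37 MHz mod fs = 16 MHz.
16 MHz > fs/2 = 10.5 MHz, folds to fs − 16 MHz = 5 MHz.
73 MHz mod fs = 10 MHz.
10 MHz ≤ fs/2 = 10.5 MHz, appears at 10 MHz.
32.5 MHz mod fs = 11.5 MHz.
11.5 MHz > fs/2 = 10.5 MHz, folds to fs − 11.5 MHz = 9.5 MHz.
32 MHz mod fs = 11 MHz.
11 MHz > fs/2 = 10.5 MHz, folds to fs − 11 MHz = 10 MHz.
26.5 MHz mod fs = 5.5 MHz.
5.5 MHz ≤ fs/2 = 10.5 MHz, appears at 5.5 MHz.
32 MHz and 73 MHz both map to 10 MHz.

10 MHz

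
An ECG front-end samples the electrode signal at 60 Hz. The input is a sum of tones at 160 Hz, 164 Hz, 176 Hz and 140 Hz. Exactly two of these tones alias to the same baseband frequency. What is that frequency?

fs/2 = 30 Hz.
160 Hz mod fs = 40 Hz.
40 Hz > fs/2 = 30 Hz, folds to fs − 40 Hz = 20 Hz.
164 Hz mod fs = 44 Hz.
44 Hz > fs/2 = 30 Hz, folds to fs − 44 Hz = 16 Hz.
176 Hz mod fs = 56 Hz.
56 Hz > fs/2 = 30 Hz, folds to fs − 56 Hz = 4 Hz.
140 Hz mod fs = 20 Hz.
20 Hz ≤ fs/2 = 30 Hz, appears at 20 Hz.
140 Hz and 160 Hz both map to 20 Hz.

20 Hz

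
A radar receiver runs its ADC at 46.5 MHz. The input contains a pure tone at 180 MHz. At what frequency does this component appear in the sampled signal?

180 MHz mod fs = 40.5 MHz.
40.5 MHz > fs/2 = 23.25 MHz, folds to fs − 40.5 MHz = 6 MHz.

6 MHz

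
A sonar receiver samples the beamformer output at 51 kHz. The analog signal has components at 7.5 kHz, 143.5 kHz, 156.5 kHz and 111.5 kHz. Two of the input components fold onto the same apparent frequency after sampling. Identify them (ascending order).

111.5 kHz, 143.5 kHz

fs/2 = 25.5 kHz.
7.5 kHz ≤ fs/2 = 25.5 kHz, passes unchanged.
143.5 kHz mod fs = 41.5 kHz.
41.5 kHz > fs/2 = 25.5 kHz, folds to fs − 41.5 kHz = 9.5 kHz.
156.5 kHz mod fs = 3.5 kHz.
3.5 kHz ≤ fs/2 = 25.5 kHz, appears at 3.5 kHz.
111.5 kHz mod fs = 9.5 kHz.
9.5 kHz ≤ fs/2 = 25.5 kHz, appears at 9.5 kHz.
111.5 kHz and 143.5 kHz both map to 9.5 kHz.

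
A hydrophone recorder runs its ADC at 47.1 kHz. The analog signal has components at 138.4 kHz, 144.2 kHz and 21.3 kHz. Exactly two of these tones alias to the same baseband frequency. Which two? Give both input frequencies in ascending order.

138.4 kHz, 144.2 kHz

fs/2 = 23.55 kHz.
138.4 kHz mod fs = 44.2 kHz.
44.2 kHz > fs/2 = 23.55 kHz, folds to fs − 44.2 kHz = 2.9 kHz.
144.2 kHz mod fs = 2.9 kHz.
2.9 kHz ≤ fs/2 = 23.55 kHz, appears at 2.9 kHz.
21.3 kHz ≤ fs/2 = 23.55 kHz, passes unchanged.
138.4 kHz and 144.2 kHz both map to 2.9 kHz.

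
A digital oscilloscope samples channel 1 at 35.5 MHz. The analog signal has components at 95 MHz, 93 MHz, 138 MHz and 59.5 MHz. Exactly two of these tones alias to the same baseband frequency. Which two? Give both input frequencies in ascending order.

fs/2 = 17.75 MHz.
95 MHz mod fs = 24 MHz.
24 MHz > fs/2 = 17.75 MHz, folds to fs − 24 MHz = 11.5 MHz.
93 MHz mod fs = 22 MHz.
22 MHz > fs/2 = 17.75 MHz, folds to fs − 22 MHz = 13.5 MHz.
138 MHz mod fs = 31.5 MHz.
31.5 MHz > fs/2 = 17.75 MHz, folds to fs − 31.5 MHz = 4 MHz.
59.5 MHz mod fs = 24 MHz.
24 MHz > fs/2 = 17.75 MHz, folds to fs − 24 MHz = 11.5 MHz.
59.5 MHz and 95 MHz both map to 11.5 MHz.

59.5 MHz, 95 MHz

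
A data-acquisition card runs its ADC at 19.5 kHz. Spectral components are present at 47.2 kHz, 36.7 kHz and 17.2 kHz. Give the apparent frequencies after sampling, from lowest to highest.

fs/2 = 9.75 kHz.
47.2 kHz mod fs = 8.2 kHz.
8.2 kHz ≤ fs/2 = 9.75 kHz, appears at 8.2 kHz.
36.7 kHz mod fs = 17.2 kHz.
17.2 kHz > fs/2 = 9.75 kHz, folds to fs − 17.2 kHz = 2.3 kHz.
17.2 kHz > fs/2 = 9.75 kHz, folds to fs − 17.2 kHz = 2.3 kHz.
Distinct values: {2.3 kHz, 8.2 kHz}.

2.3 kHz, 8.2 kHz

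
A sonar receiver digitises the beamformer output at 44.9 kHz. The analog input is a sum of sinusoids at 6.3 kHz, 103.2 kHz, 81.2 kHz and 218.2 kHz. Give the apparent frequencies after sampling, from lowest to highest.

fs/2 = 22.45 kHz.
6.3 kHz ≤ fs/2 = 22.45 kHz, passes unchanged.
103.2 kHz mod fs = 13.4 kHz.
13.4 kHz ≤ fs/2 = 22.45 kHz, appears at 13.4 kHz.
81.2 kHz mod fs = 36.3 kHz.
36.3 kHz > fs/2 = 22.45 kHz, folds to fs − 36.3 kHz = 8.6 kHz.
218.2 kHz mod fs = 38.6 kHz.
38.6 kHz > fs/2 = 22.45 kHz, folds to fs − 38.6 kHz = 6.3 kHz.
Distinct values: {6.3 kHz, 8.6 kHz, 13.4 kHz}.

6.3 kHz, 8.6 kHz, 13.4 kHz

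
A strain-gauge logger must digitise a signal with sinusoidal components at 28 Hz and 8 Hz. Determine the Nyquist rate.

56 Hz

Highest-frequency component: 28 Hz.
Nyquist rate = 2 × 28 Hz = 56 Hz.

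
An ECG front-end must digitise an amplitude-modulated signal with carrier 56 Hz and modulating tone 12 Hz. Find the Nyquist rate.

136 Hz

AM sidebands sit at fc ± fm = 44 Hz and 68 Hz.
Highest-frequency component: 68 Hz.
Nyquist rate = 2 × 68 Hz = 136 Hz.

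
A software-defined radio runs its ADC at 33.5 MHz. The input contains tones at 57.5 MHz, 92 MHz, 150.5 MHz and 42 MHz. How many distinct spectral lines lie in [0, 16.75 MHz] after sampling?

fs/2 = 16.75 MHz.
57.5 MHz mod fs = 24 MHz.
24 MHz > fs/2 = 16.75 MHz, folds to fs − 24 MHz = 9.5 MHz.
92 MHz mod fs = 25 MHz.
25 MHz > fs/2 = 16.75 MHz, folds to fs − 25 MHz = 8.5 MHz.
150.5 MHz mod fs = 16.5 MHz.
16.5 MHz ≤ fs/2 = 16.75 MHz, appears at 16.5 MHz.
42 MHz mod fs = 8.5 MHz.
8.5 MHz ≤ fs/2 = 16.75 MHz, appears at 8.5 MHz.
Distinct values: {8.5 MHz, 9.5 MHz, 16.5 MHz} → 3.

3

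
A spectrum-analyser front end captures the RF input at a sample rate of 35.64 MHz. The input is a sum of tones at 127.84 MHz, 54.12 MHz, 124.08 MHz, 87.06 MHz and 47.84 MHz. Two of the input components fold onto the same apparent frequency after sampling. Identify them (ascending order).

54.12 MHz, 124.08 MHz

fs/2 = 17.82 MHz.
127.84 MHz mod fs = 20.92 MHz.
20.92 MHz > fs/2 = 17.82 MHz, folds to fs − 20.92 MHz = 14.72 MHz.
54.12 MHz mod fs = 18.48 MHz.
18.48 MHz > fs/2 = 17.82 MHz, folds to fs − 18.48 MHz = 17.16 MHz.
124.08 MHz mod fs = 17.16 MHz.
17.16 MHz ≤ fs/2 = 17.82 MHz, appears at 17.16 MHz.
87.06 MHz mod fs = 15.78 MHz.
15.78 MHz ≤ fs/2 = 17.82 MHz, appears at 15.78 MHz.
47.84 MHz mod fs = 12.2 MHz.
12.2 MHz ≤ fs/2 = 17.82 MHz, appears at 12.2 MHz.
54.12 MHz and 124.08 MHz both map to 17.16 MHz.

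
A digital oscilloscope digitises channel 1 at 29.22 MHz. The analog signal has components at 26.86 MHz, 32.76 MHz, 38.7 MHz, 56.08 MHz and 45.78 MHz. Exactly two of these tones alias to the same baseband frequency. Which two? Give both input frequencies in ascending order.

fs/2 = 14.61 MHz.
26.86 MHz > fs/2 = 14.61 MHz, folds to fs − 26.86 MHz = 2.36 MHz.
32.76 MHz mod fs = 3.54 MHz.
3.54 MHz ≤ fs/2 = 14.61 MHz, appears at 3.54 MHz.
38.7 MHz mod fs = 9.48 MHz.
9.48 MHz ≤ fs/2 = 14.61 MHz, appears at 9.48 MHz.
56.08 MHz mod fs = 26.86 MHz.
26.86 MHz > fs/2 = 14.61 MHz, folds to fs − 26.86 MHz = 2.36 MHz.
45.78 MHz mod fs = 16.56 MHz.
16.56 MHz > fs/2 = 14.61 MHz, folds to fs − 16.56 MHz = 12.66 MHz.
26.86 MHz and 56.08 MHz both map to 2.36 MHz.

26.86 MHz, 56.08 MHz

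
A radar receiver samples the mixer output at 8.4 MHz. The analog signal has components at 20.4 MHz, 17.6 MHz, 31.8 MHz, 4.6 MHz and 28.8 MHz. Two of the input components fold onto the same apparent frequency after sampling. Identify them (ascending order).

20.4 MHz, 28.8 MHz

fs/2 = 4.2 MHz.
20.4 MHz mod fs = 3.6 MHz.
3.6 MHz ≤ fs/2 = 4.2 MHz, appears at 3.6 MHz.
17.6 MHz mod fs = 0.8 MHz.
0.8 MHz ≤ fs/2 = 4.2 MHz, appears at 0.8 MHz.
31.8 MHz mod fs = 6.6 MHz.
6.6 MHz > fs/2 = 4.2 MHz, folds to fs − 6.6 MHz = 1.8 MHz.
4.6 MHz > fs/2 = 4.2 MHz, folds to fs − 4.6 MHz = 3.8 MHz.
28.8 MHz mod fs = 3.6 MHz.
3.6 MHz ≤ fs/2 = 4.2 MHz, appears at 3.6 MHz.
20.4 MHz and 28.8 MHz both map to 3.6 MHz.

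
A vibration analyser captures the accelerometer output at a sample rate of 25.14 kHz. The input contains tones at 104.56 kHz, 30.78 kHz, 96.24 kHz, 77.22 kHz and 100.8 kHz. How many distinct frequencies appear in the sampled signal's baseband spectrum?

5

fs/2 = 12.57 kHz.
104.56 kHz mod fs = 4 kHz.
4 kHz ≤ fs/2 = 12.57 kHz, appears at 4 kHz.
30.78 kHz mod fs = 5.64 kHz.
5.64 kHz ≤ fs/2 = 12.57 kHz, appears at 5.64 kHz.
96.24 kHz mod fs = 20.82 kHz.
20.82 kHz > fs/2 = 12.57 kHz, folds to fs − 20.82 kHz = 4.32 kHz.
77.22 kHz mod fs = 1.8 kHz.
1.8 kHz ≤ fs/2 = 12.57 kHz, appears at 1.8 kHz.
100.8 kHz mod fs = 0.24 kHz.
0.24 kHz ≤ fs/2 = 12.57 kHz, appears at 0.24 kHz.
Distinct values: {0.24 kHz, 1.8 kHz, 4 kHz, 4.32 kHz, 5.64 kHz} → 5.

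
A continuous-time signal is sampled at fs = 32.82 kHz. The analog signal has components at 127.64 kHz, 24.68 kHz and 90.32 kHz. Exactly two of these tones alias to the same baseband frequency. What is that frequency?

fs/2 = 16.41 kHz.
127.64 kHz mod fs = 29.18 kHz.
29.18 kHz > fs/2 = 16.41 kHz, folds to fs − 29.18 kHz = 3.64 kHz.
24.68 kHz > fs/2 = 16.41 kHz, folds to fs − 24.68 kHz = 8.14 kHz.
90.32 kHz mod fs = 24.68 kHz.
24.68 kHz > fs/2 = 16.41 kHz, folds to fs − 24.68 kHz = 8.14 kHz.
24.68 kHz and 90.32 kHz both map to 8.14 kHz.

8.14 kHz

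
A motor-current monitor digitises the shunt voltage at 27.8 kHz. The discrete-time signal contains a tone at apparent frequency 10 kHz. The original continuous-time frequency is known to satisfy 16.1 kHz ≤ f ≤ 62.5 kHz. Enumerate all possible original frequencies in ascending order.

17.8 kHz, 37.8 kHz, 45.6 kHz

Frequencies that alias to 10 kHz are k·fs ± 10 kHz for integer k ≥ 0.
k=0: 10 kHz.
k=1: 17.8 kHz, 37.8 kHz.
k=2: 45.6 kHz, 65.6 kHz.
k=3: 73.4 kHz, 93.4 kHz.
Within [16.1 kHz, 62.5 kHz]: 17.8 kHz, 37.8 kHz, 45.6 kHz.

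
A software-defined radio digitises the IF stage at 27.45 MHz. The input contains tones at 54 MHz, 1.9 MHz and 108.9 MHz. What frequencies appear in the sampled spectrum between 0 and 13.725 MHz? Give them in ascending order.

fs/2 = 13.725 MHz.
54 MHz mod fs = 26.55 MHz.
26.55 MHz > fs/2 = 13.725 MHz, folds to fs − 26.55 MHz = 0.9 MHz.
1.9 MHz ≤ fs/2 = 13.725 MHz, passes unchanged.
108.9 MHz mod fs = 26.55 MHz.
26.55 MHz > fs/2 = 13.725 MHz, folds to fs − 26.55 MHz = 0.9 MHz.
Distinct values: {0.9 MHz, 1.9 MHz}.

0.9 MHz, 1.9 MHz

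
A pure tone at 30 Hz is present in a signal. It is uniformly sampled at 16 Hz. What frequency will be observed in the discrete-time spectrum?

2 Hz

30 Hz mod fs = 14 Hz.
14 Hz > fs/2 = 8 Hz, folds to fs − 14 Hz = 2 Hz.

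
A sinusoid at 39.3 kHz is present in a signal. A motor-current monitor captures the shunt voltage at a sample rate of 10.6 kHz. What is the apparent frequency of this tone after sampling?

39.3 kHz mod fs = 7.5 kHz.
7.5 kHz > fs/2 = 5.3 kHz, folds to fs − 7.5 kHz = 3.1 kHz.

3.1 kHz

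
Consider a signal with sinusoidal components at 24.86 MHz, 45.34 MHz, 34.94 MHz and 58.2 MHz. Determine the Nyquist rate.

116.4 MHz

Highest-frequency component: 58.2 MHz.
Nyquist rate = 2 × 58.2 MHz = 116.4 MHz.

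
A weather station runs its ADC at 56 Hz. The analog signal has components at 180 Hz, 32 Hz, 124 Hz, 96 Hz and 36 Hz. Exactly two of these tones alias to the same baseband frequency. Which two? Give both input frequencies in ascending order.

124 Hz, 180 Hz

fs/2 = 28 Hz.
180 Hz mod fs = 12 Hz.
12 Hz ≤ fs/2 = 28 Hz, appears at 12 Hz.
32 Hz > fs/2 = 28 Hz, folds to fs − 32 Hz = 24 Hz.
124 Hz mod fs = 12 Hz.
12 Hz ≤ fs/2 = 28 Hz, appears at 12 Hz.
96 Hz mod fs = 40 Hz.
40 Hz > fs/2 = 28 Hz, folds to fs − 40 Hz = 16 Hz.
36 Hz > fs/2 = 28 Hz, folds to fs − 36 Hz = 20 Hz.
124 Hz and 180 Hz both map to 12 Hz.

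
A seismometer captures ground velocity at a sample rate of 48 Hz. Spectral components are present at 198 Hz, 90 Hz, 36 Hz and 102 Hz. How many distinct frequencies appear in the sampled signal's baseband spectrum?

2

fs/2 = 24 Hz.
198 Hz mod fs = 6 Hz.
6 Hz ≤ fs/2 = 24 Hz, appears at 6 Hz.
90 Hz mod fs = 42 Hz.
42 Hz > fs/2 = 24 Hz, folds to fs − 42 Hz = 6 Hz.
36 Hz > fs/2 = 24 Hz, folds to fs − 36 Hz = 12 Hz.
102 Hz mod fs = 6 Hz.
6 Hz ≤ fs/2 = 24 Hz, appears at 6 Hz.
Distinct values: {6 Hz, 12 Hz} → 2.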